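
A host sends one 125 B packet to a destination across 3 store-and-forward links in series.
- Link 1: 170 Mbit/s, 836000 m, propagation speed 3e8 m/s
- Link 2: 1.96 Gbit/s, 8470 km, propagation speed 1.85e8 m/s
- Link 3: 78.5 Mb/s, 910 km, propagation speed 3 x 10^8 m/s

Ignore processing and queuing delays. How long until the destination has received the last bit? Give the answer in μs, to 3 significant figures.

51600 μs

L = 125 × 8 = 1000 bits.
Transmission delays (L/R per hop): 5.88235, 0.510204, 12.7389 μs; sum = 19.1314 μs.
Propagation delays (d/s per hop): 2786.67, 45783.8, 3033.33 μs; sum = 51603.8 μs.
End-to-end = 51600 μs.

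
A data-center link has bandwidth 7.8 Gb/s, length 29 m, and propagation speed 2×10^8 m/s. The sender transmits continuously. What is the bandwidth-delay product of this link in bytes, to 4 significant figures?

Propagation delay = 29 / 200000000 = 1.45e-07 s.
BDP = R × t_prop = 7800000000 × 1.45e-07 = 1131 bits.
In bytes: 1131/8 = 141.4 bytes.

141.4 bytes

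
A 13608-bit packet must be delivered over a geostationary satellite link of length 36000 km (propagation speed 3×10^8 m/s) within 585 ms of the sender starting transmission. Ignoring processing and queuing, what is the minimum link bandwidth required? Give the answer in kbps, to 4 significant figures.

Propagation delay = 36000000 / 300000000 = 120 ms.
Transmission budget = 585 − 120 = 465 ms.
R ≥ L / t_tx = 13608 bits / 0.465 s = 29.26 kbps.

29.26 kbps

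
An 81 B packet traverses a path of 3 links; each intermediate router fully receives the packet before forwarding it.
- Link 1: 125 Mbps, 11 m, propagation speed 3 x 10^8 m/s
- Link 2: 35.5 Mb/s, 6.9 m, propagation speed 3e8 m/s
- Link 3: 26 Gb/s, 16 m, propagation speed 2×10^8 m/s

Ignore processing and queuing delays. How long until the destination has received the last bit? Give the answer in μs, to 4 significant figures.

L = 81 × 8 = 648 bits.
Transmission delays (L/R per hop): 5.184, 18.2535, 0.0249231 μs; sum = 23.4624 μs.
Propagation delays (d/s per hop): 0.0366667, 0.023, 0.08 μs; sum = 0.139667 μs.
End-to-end = 23.60 μs.

23.60 μs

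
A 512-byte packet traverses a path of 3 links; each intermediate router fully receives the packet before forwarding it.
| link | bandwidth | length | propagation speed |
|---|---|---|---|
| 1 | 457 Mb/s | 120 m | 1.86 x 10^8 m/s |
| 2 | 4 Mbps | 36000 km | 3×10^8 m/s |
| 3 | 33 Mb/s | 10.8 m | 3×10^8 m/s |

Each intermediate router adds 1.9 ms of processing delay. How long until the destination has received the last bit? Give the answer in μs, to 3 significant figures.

L = 512 × 8 = 4096 bits.
Transmission delays (L/R per hop): 8.9628, 1024, 124.121 μs; sum = 1157.08 μs.
Propagation delays (d/s per hop): 0.645161, 120000, 0.036 μs; sum = 120001 μs.
Processing at 2 router(s): 2 × 1.9 ms = 3800 μs.
End-to-end = 125000 μs.

125000 μs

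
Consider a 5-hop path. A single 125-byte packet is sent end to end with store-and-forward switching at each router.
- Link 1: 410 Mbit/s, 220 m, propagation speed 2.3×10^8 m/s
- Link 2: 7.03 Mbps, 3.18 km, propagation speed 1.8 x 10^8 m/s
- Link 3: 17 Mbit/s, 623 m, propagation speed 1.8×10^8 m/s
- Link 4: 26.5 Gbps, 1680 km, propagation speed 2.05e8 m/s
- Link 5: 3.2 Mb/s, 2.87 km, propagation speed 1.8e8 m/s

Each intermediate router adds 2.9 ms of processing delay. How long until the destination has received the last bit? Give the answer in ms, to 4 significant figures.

L = 125 × 8 = 1000 bits.
Transmission delays (L/R per hop): 0.00243902, 0.142248, 0.0588235, 3.77358e-05, 0.3125 ms; sum = 0.516048 ms.
Propagation delays (d/s per hop): 0.000956522, 0.0176667, 0.00346111, 8.19512, 0.0159444 ms; sum = 8.23315 ms.
Processing at 4 router(s): 4 × 2.9 ms = 11.6 ms.
End-to-end = 20.35 ms.

20.35 ms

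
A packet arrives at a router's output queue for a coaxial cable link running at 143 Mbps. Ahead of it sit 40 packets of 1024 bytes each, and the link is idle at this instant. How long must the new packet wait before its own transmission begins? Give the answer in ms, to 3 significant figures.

2.29 ms

Each queued packet: L/R = 8192/143000000 = 0.0572867 ms.
40 queued → 2.29147 ms.
Queuing delay = 2.29 ms.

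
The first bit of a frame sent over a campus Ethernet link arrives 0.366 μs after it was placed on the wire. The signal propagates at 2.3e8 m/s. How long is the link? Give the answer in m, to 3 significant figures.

d = s × t_prop = 2.3e+08 × 3.66e-07 = 84.2 m.

84.2 m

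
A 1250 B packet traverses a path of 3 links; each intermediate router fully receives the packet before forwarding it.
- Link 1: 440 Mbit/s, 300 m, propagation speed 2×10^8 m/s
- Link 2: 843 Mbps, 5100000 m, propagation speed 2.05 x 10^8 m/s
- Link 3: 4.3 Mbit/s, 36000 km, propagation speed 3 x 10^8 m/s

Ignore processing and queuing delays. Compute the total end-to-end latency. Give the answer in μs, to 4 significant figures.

147200 μs

L = 1250 × 8 = 10000 bits.
Transmission delays (L/R per hop): 22.7273, 11.8624, 2325.58 μs; sum = 2360.17 μs.
Propagation delays (d/s per hop): 1.5, 24878, 120000 μs; sum = 144880 μs.
End-to-end = 147200 μs.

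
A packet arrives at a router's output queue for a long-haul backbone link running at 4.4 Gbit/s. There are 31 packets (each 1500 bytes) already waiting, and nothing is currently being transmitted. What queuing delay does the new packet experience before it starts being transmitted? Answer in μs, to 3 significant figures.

84.5 μs

Each queued packet: L/R = 12000/4400000000 = 2.72727 μs.
31 queued → 84.5455 μs.
Queuing delay = 84.5 μs.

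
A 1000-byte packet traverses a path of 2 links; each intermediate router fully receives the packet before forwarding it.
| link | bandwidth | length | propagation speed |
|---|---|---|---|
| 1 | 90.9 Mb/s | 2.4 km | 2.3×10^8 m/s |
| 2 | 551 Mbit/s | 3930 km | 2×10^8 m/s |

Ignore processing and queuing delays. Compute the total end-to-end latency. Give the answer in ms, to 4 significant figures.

19.76 ms

L = 1000 × 8 = 8000 bits.
Transmission delays (L/R per hop): 0.0880088, 0.0145191 ms; sum = 0.102528 ms.
Propagation delays (d/s per hop): 0.0104348, 19.65 ms; sum = 19.6604 ms.
End-to-end = 19.76 ms.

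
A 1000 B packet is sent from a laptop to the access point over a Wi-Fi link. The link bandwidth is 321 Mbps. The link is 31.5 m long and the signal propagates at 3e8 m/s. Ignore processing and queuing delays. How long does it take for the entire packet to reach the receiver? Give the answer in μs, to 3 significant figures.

L = 1000 × 8 = 8000 bits.
Transmission delay = L/R = 8000 / 321000000 = 24.9221 μs.
Propagation delay = d/s = 31.5 m / 300000000 m/s = 0.105 μs.
Total = 25.0 μs.

25.0 μs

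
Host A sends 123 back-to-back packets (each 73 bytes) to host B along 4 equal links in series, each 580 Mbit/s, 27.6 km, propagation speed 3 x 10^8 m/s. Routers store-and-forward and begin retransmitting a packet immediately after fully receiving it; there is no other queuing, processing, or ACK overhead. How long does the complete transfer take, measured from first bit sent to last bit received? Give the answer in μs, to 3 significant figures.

Per-hop transmission t_tx = L/R = 584/580000000 = 1.0069 μs.
Per-hop propagation t_prop = 27600/300000000 = 92 μs.
Pipeline fill: first packet needs 4·t_tx to clear all hops; remaining 122 packets each add one t_tx.
Total = (4+123-1)·t_tx + 4·t_prop = 126·1.0069 + 4·92 = 495 μs.

495 μs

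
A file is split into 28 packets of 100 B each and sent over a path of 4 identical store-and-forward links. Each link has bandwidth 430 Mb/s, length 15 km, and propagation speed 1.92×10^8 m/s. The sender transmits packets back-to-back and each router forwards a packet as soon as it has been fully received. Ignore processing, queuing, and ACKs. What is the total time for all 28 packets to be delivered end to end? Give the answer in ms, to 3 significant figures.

0.370 ms

Per-hop transmission t_tx = L/R = 800/430000000 = 0.00186047 ms.
Per-hop propagation t_prop = 15000/192000000 = 0.078125 ms.
Pipeline fill: first packet needs 4·t_tx to clear all hops; remaining 27 packets each add one t_tx.
Total = (4+28-1)·t_tx + 4·t_prop = 31·0.00186047 + 4·0.078125 = 0.370 ms.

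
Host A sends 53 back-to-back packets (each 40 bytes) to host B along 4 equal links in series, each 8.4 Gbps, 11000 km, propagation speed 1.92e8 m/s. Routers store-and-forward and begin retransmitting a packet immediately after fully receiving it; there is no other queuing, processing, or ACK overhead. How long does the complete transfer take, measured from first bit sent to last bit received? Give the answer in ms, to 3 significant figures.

229 ms

Per-hop transmission t_tx = L/R = 320/8400000000 = 3.80952e-05 ms.
Per-hop propagation t_prop = 11000000/192000000 = 57.2917 ms.
Pipeline fill: first packet needs 4·t_tx to clear all hops; remaining 52 packets each add one t_tx.
Total = (4+53-1)·t_tx + 4·t_prop = 56·3.80952e-05 + 4·57.2917 = 229 ms.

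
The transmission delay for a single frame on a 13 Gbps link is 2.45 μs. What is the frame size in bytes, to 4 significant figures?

L = R × t_tx = 13000000000 b/s × 2.45e-06 s = 31850 bits.
In bytes: 31850 / 8 = 3981 bytes.

3981 bytes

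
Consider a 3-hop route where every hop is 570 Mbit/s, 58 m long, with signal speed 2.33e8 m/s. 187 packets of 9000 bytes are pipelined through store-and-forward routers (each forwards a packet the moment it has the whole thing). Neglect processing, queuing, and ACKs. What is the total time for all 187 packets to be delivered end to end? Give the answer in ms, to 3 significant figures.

23.9 ms

Per-hop transmission t_tx = L/R = 72000/570000000 = 0.126316 ms.
Per-hop propagation t_prop = 58/233000000 = 0.000248927 ms.
Pipeline fill: first packet needs 3·t_tx to clear all hops; remaining 186 packets each add one t_tx.
Total = (3+187-1)·t_tx + 3·t_prop = 189·0.126316 + 3·0.000248927 = 23.9 ms.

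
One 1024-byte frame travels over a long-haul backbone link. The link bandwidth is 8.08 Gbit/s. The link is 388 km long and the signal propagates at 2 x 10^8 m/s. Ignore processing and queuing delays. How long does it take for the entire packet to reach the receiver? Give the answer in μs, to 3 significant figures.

L = 1024 × 8 = 8192 bits.
Transmission delay = L/R = 8192 / 8080000000 = 1.01386 μs.
Propagation delay = d/s = 388000 m / 200000000 m/s = 1940 μs.
Total = 1940 μs.

1940 μs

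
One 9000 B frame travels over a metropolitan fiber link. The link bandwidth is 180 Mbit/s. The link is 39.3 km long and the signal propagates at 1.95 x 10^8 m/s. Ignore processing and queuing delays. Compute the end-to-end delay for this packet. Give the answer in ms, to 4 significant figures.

0.6015 ms

L = 9000 × 8 = 72000 bits.
Transmission delay = L/R = 72000 / 180000000 = 0.4 ms.
Propagation delay = d/s = 39300 m / 195000000 m/s = 0.201538 ms.
Total = 0.6015 ms.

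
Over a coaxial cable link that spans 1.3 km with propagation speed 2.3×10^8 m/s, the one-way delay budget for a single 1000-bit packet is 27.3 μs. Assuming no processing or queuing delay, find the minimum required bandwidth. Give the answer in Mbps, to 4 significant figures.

Propagation delay = 1300 / 2.3e+08 = 5.65217 μs.
Transmission budget = 27.3 − 5.65217 = 21.6478 μs.
R ≥ L / t_tx = 1000 bits / 2.16478e-05 s = 46.19 Mbps.

46.19 Mbps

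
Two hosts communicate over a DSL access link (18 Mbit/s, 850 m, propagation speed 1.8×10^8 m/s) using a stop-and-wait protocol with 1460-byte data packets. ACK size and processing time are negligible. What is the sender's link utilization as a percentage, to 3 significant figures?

t_tx = L/R = 11680/18000000 = 0.000648889 s.
t_prop = 850/180000000 = 4.72222e-06 s; RTT = 9.44444e-06 s.
Cycle = t_tx + RTT = 0.000658333 s.
Utilization = t_tx / cycle = 0.000648889/0.000658333 = 98.6 %.

98.6 %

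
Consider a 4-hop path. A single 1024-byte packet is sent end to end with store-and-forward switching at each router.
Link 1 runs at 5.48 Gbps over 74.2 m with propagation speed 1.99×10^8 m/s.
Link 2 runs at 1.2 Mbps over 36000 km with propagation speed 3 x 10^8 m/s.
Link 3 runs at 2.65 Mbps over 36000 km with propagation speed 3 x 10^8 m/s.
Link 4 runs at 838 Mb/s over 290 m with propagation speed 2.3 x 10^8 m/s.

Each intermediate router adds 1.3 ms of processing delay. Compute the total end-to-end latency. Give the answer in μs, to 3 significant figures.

254000 μs

L = 1024 × 8 = 8192 bits.
Transmission delays (L/R per hop): 1.49489, 6826.67, 3091.32, 9.77566 μs; sum = 9929.26 μs.
Propagation delays (d/s per hop): 0.372864, 120000, 120000, 1.26087 μs; sum = 240002 μs.
Processing at 3 router(s): 3 × 1.3 ms = 3900 μs.
End-to-end = 254000 μs.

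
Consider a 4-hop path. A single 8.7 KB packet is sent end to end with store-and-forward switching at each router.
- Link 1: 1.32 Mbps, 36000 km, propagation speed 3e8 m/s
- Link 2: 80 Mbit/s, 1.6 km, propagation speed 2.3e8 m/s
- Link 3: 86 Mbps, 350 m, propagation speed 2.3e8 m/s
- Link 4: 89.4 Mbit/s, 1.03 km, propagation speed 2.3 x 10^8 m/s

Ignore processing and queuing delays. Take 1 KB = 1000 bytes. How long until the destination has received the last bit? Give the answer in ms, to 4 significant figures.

L = 69600 bits.
Transmission delays (L/R per hop): 52.7273, 0.87, 0.809302, 0.778523 ms; sum = 55.1851 ms.
Propagation delays (d/s per hop): 120, 0.00695652, 0.00152174, 0.00447826 ms; sum = 120.013 ms.
End-to-end = 175.2 ms.

175.2 ms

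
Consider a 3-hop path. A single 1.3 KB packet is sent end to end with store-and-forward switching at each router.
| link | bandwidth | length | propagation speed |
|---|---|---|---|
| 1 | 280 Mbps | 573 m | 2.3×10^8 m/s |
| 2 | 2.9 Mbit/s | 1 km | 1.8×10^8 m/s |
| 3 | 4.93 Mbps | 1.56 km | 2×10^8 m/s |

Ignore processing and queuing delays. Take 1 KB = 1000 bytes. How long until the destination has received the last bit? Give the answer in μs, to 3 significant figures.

L = 10400 bits.
Transmission delays (L/R per hop): 37.1429, 3586.21, 2109.53 μs; sum = 5732.88 μs.
Propagation delays (d/s per hop): 2.4913, 5.55556, 7.8 μs; sum = 15.8469 μs.
End-to-end = 5750 μs.

5750 μs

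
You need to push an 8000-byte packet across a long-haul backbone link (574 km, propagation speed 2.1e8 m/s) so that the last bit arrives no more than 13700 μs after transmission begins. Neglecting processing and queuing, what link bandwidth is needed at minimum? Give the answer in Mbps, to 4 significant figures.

5.836 Mbps

L = 64000 bits.
Propagation delay = 574000 / 210000000 = 2733.33 μs.
Transmission budget = 13700 − 2733.33 = 10966.7 μs.
R ≥ L / t_tx = 64000 bits / 0.0109667 s = 5.836 Mbps.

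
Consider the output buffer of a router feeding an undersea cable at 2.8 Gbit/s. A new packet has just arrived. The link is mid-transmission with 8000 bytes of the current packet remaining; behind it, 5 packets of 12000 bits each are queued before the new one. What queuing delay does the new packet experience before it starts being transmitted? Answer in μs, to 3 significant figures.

44.3 μs

Each queued packet: L/R = 12000/2800000000 = 4.28571 μs.
5 queued → 21.4286 μs.
Plus remaining 64000 bits of current packet: 22.8571 μs.
Queuing delay = 44.3 μs.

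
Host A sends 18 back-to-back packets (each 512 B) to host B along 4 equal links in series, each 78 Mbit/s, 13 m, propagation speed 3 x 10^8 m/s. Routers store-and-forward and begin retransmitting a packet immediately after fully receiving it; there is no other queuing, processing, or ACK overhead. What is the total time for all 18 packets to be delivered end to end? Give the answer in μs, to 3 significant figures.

Per-hop transmission t_tx = L/R = 4096/78000000 = 52.5128 μs.
Per-hop propagation t_prop = 13/300000000 = 0.0433333 μs.
Pipeline fill: first packet needs 4·t_tx to clear all hops; remaining 17 packets each add one t_tx.
Total = (4+18-1)·t_tx + 4·t_prop = 21·52.5128 + 4·0.0433333 = 1100 μs.

1100 μs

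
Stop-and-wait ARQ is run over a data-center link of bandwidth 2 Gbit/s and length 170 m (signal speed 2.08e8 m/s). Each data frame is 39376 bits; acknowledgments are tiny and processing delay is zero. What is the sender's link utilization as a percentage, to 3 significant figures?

t_tx = L/R = 39376/2000000000 = 1.9688e-05 s.
t_prop = 170/208000000 = 8.17308e-07 s; RTT = 1.63462e-06 s.
Cycle = t_tx + RTT = 2.13226e-05 s.
Utilization = t_tx / cycle = 1.9688e-05/2.13226e-05 = 92.3 %.

92.3 %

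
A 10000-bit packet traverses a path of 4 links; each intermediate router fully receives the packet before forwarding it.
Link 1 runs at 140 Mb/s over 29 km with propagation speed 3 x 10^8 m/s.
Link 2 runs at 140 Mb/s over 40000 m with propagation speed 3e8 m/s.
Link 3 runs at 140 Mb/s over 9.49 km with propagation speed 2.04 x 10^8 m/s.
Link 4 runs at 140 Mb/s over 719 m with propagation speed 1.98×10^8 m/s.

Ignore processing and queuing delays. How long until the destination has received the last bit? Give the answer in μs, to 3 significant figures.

566 μs

Transmission delay per hop = L/R = 10000/140000000 = 71.4286 μs; 4 hops → 285.714 μs.
Propagation delays (d/s per hop): 96.6667, 133.333, 46.5196, 3.63131 μs; sum = 280.151 μs.
End-to-end = 566 μs.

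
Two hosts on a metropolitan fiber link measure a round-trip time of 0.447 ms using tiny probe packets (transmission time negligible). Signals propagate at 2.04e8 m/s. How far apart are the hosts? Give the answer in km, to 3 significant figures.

45.6 km

One-way propagation = RTT/2 = 0.2235 ms.
d = s × t = 204000000 × 0.0002235 = 45.6 km.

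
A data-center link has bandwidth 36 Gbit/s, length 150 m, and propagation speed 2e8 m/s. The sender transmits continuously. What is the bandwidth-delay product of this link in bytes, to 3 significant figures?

Propagation delay = 150 / 200000000 = 7.5e-07 s.
BDP = R × t_prop = 36000000000 × 7.5e-07 = 27000 bits.
In bytes: 27000/8 = 3380 bytes.

3380 bytes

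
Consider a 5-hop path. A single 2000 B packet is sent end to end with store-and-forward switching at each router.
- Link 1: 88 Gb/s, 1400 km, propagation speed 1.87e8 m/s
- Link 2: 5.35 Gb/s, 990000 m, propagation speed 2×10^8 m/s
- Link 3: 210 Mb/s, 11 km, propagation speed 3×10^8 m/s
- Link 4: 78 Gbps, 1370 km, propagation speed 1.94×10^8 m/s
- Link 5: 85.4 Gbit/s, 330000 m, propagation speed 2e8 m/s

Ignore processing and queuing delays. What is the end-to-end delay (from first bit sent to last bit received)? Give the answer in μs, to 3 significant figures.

L = 2000 × 8 = 16000 bits.
Transmission delays (L/R per hop): 0.181818, 2.99065, 76.1905, 0.205128, 0.187354 μs; sum = 79.7554 μs.
Propagation delays (d/s per hop): 7486.63, 4950, 36.6667, 7061.86, 1650 μs; sum = 21185.2 μs.
End-to-end = 21300 μs.

21300 μs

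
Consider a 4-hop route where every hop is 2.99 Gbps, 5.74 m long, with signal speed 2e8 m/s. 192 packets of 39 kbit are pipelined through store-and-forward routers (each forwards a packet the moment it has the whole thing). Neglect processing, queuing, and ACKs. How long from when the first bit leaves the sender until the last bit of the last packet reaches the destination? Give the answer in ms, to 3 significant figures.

Per-hop transmission t_tx = L/R = 39000/2990000000 = 0.0130435 ms.
Per-hop propagation t_prop = 5.74/200000000 = 2.87e-05 ms.
Pipeline fill: first packet needs 4·t_tx to clear all hops; remaining 191 packets each add one t_tx.
Total = (4+192-1)·t_tx + 4·t_prop = 195·0.0130435 + 4·2.87e-05 = 2.54 ms.

2.54 ms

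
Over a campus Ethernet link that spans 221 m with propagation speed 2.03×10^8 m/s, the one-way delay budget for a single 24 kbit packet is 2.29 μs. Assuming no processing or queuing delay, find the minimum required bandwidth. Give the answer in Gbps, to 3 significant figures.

20.0 Gbps

Propagation delay = 221 / 2.03e+08 = 1.08867 μs.
Transmission budget = 2.29 − 1.08867 = 1.20133 μs.
R ≥ L / t_tx = 24000 bits / 1.20133e-06 s = 20.0 Gbps.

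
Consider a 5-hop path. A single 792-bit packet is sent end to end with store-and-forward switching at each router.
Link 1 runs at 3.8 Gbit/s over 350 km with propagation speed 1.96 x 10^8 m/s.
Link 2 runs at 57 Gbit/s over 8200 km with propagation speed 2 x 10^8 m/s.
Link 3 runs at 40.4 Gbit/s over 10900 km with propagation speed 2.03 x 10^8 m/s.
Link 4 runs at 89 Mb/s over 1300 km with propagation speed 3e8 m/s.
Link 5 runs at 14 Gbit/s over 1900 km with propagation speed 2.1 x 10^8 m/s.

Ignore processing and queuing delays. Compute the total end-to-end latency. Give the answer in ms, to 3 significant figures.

110 ms

Transmission delays (L/R per hop): 0.000208421, 1.38947e-05, 1.9604e-05, 0.00889888, 5.65714e-05 ms; sum = 0.00919737 ms.
Propagation delays (d/s per hop): 1.78571, 41, 53.6946, 4.33333, 9.04762 ms; sum = 109.861 ms.
End-to-end = 110 ms.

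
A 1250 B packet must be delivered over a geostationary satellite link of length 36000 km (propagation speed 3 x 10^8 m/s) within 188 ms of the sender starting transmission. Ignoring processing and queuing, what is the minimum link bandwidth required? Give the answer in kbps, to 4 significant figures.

L = 10000 bits.
Propagation delay = 36000000 / 300000000 = 120 ms.
Transmission budget = 188 − 120 = 68 ms.
R ≥ L / t_tx = 10000 bits / 0.068 s = 147.1 kbps.

147.1 kbps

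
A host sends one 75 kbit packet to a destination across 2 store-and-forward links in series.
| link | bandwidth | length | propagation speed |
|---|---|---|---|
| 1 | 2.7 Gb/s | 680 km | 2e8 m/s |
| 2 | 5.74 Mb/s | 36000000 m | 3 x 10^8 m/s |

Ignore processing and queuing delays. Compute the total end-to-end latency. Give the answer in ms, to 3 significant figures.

136 ms

L = 75000 bits.
Transmission delays (L/R per hop): 0.0277778, 13.0662 ms; sum = 13.094 ms.
Propagation delays (d/s per hop): 3.4, 120 ms; sum = 123.4 ms.
End-to-end = 136 ms.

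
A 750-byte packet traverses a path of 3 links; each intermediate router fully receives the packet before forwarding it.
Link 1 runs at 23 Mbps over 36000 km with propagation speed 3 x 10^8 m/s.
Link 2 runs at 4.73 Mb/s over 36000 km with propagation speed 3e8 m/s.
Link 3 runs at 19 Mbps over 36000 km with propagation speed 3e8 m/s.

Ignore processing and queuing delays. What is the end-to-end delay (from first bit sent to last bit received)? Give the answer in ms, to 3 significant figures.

L = 750 × 8 = 6000 bits.
Transmission delays (L/R per hop): 0.26087, 1.2685, 0.315789 ms; sum = 1.84516 ms.
Propagation delays (d/s per hop): 120, 120, 120 ms; sum = 360 ms.
End-to-end = 362 ms.

362 ms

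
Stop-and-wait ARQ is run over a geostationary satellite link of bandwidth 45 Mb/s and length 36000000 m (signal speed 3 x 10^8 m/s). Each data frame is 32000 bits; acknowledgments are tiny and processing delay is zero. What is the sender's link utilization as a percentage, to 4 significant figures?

0.2954 %

t_tx = L/R = 32000/45000000 = 0.000711111 s.
t_prop = 36000000/300000000 = 0.12 s; RTT = 0.24 s.
Cycle = t_tx + RTT = 0.240711 s.
Utilization = t_tx / cycle = 0.000711111/0.240711 = 0.2954 %.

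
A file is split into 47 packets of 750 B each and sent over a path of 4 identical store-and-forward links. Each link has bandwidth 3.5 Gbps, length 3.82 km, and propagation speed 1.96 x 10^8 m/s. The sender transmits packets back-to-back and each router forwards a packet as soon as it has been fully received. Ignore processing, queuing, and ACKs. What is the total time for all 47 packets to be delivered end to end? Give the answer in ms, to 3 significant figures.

0.164 ms

Per-hop transmission t_tx = L/R = 6000/3500000000 = 0.00171429 ms.
Per-hop propagation t_prop = 3820/196000000 = 0.0194898 ms.
Pipeline fill: first packet needs 4·t_tx to clear all hops; remaining 46 packets each add one t_tx.
Total = (4+47-1)·t_tx + 4·t_prop = 50·0.00171429 + 4·0.0194898 = 0.164 ms.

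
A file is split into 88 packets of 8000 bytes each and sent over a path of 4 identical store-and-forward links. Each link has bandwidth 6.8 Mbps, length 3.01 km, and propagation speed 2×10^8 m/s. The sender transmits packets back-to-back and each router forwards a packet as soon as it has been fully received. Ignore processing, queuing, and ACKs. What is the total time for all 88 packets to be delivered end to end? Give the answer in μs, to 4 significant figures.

856500 μs

Per-hop transmission t_tx = L/R = 64000/6800000 = 9411.76 μs.
Per-hop propagation t_prop = 3010/200000000 = 15.05 μs.
Pipeline fill: first packet needs 4·t_tx to clear all hops; remaining 87 packets each add one t_tx.
Total = (4+88-1)·t_tx + 4·t_prop = 91·9411.76 + 4·15.05 = 856500 μs.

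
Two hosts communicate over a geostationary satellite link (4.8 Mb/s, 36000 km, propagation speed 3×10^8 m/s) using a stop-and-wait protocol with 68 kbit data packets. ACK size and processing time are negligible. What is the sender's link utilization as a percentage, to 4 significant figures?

5.574 %

t_tx = L/R = 68000/4800000 = 0.0141667 s.
t_prop = 36000000/300000000 = 0.12 s; RTT = 0.24 s.
Cycle = t_tx + RTT = 0.254167 s.
Utilization = t_tx / cycle = 0.0141667/0.254167 = 5.574 %.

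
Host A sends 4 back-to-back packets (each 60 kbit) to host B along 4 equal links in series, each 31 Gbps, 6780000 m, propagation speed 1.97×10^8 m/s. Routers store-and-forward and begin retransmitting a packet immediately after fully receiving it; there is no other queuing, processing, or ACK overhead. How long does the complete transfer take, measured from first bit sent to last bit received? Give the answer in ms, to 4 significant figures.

137.7 ms

Per-hop transmission t_tx = L/R = 60000/31000000000 = 0.00193548 ms.
Per-hop propagation t_prop = 6780000/197000000 = 34.4162 ms.
Pipeline fill: first packet needs 4·t_tx to clear all hops; remaining 3 packets each add one t_tx.
Total = (4+4-1)·t_tx + 4·t_prop = 7·0.00193548 + 4·34.4162 = 137.7 ms.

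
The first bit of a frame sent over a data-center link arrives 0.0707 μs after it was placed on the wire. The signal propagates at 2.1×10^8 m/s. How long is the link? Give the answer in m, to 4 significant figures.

d = s × t_prop = 210000000 × 7.07e-08 = 14.85 m.

14.85 m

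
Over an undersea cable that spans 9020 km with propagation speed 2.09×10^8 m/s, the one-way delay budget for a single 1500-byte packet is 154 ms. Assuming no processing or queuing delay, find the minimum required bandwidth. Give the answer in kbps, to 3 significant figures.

L = 12000 bits.
Propagation delay = 9020000 / 209000000 = 43.1579 ms.
Transmission budget = 154 − 43.1579 = 110.842 ms.
R ≥ L / t_tx = 12000 bits / 0.110842 s = 108 kbps.

108 kbps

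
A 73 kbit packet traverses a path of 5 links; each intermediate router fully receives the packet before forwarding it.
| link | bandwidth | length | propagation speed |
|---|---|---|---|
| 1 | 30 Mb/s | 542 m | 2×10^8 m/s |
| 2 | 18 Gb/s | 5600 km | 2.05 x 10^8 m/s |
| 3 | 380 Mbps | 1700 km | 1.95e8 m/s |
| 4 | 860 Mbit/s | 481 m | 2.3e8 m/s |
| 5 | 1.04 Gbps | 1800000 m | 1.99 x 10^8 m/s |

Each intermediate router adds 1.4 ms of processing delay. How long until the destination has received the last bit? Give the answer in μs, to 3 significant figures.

L = 73000 bits.
Transmission delays (L/R per hop): 2433.33, 4.05556, 192.105, 84.8837, 70.1923 μs; sum = 2784.57 μs.
Propagation delays (d/s per hop): 2.71, 27317.1, 8717.95, 2.0913, 9045.23 μs; sum = 45085 μs.
Processing at 4 router(s): 4 × 1.4 ms = 5600 μs.
End-to-end = 53500 μs.

53500 μs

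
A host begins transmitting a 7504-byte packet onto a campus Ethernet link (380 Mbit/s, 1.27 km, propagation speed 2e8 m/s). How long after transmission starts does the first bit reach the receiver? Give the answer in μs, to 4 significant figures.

6.350 μs

First bit experiences only propagation delay: d/s = 1270/200000000 = 6.350 μs.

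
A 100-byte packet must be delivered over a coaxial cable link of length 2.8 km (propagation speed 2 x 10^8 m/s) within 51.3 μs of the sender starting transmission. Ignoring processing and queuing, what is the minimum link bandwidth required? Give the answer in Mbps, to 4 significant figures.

L = 800 bits.
Propagation delay = 2800 / 200000000 = 14 μs.
Transmission budget = 51.3 − 14 = 37.3 μs.
R ≥ L / t_tx = 800 bits / 3.73e-05 s = 21.45 Mbps.

21.45 Mbps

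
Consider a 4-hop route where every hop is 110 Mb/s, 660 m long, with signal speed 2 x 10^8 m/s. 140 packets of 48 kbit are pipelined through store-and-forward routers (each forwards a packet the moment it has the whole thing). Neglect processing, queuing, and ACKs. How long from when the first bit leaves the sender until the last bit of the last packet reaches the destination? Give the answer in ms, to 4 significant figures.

62.41 ms

Per-hop transmission t_tx = L/R = 48000/110000000 = 0.436364 ms.
Per-hop propagation t_prop = 660/200000000 = 0.0033 ms.
Pipeline fill: first packet needs 4·t_tx to clear all hops; remaining 139 packets each add one t_tx.
Total = (4+140-1)·t_tx + 4·t_prop = 143·0.436364 + 4·0.0033 = 62.41 ms.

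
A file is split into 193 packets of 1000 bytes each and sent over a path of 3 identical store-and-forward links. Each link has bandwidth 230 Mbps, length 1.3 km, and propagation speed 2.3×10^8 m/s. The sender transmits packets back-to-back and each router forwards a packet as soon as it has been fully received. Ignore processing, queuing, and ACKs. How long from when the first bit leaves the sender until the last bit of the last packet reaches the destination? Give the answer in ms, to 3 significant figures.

Per-hop transmission t_tx = L/R = 8000/230000000 = 0.0347826 ms.
Per-hop propagation t_prop = 1300/2.3e+08 = 0.00565217 ms.
Pipeline fill: first packet needs 3·t_tx to clear all hops; remaining 192 packets each add one t_tx.
Total = (3+193-1)·t_tx + 3·t_prop = 195·0.0347826 + 3·0.00565217 = 6.80 ms.

6.80 ms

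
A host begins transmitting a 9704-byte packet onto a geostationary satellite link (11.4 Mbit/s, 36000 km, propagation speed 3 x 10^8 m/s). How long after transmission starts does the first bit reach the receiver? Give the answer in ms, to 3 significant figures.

First bit experiences only propagation delay: d/s = 36000000/300000000 = 120 ms.

120 ms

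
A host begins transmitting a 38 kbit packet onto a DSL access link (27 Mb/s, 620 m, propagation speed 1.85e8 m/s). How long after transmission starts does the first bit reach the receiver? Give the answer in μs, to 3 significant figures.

First bit experiences only propagation delay: d/s = 620/185000000 = 3.35 μs.

3.35 μs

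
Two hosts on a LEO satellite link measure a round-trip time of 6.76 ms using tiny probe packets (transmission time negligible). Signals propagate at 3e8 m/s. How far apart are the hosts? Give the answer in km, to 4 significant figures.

One-way propagation = RTT/2 = 3.38 ms.
d = s × t = 300000000 × 0.00338 = 1014 km.

1014 km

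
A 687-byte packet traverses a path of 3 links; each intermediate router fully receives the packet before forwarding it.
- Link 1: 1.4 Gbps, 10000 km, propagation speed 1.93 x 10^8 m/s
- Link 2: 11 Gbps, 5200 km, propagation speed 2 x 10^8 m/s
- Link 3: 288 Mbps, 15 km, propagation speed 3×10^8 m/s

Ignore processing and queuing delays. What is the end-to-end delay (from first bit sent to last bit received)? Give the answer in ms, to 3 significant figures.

77.9 ms

L = 687 × 8 = 5496 bits.
Transmission delays (L/R per hop): 0.00392571, 0.000499636, 0.0190833 ms; sum = 0.0235087 ms.
Propagation delays (d/s per hop): 51.8135, 26, 0.05 ms; sum = 77.8635 ms.
End-to-end = 77.9 ms.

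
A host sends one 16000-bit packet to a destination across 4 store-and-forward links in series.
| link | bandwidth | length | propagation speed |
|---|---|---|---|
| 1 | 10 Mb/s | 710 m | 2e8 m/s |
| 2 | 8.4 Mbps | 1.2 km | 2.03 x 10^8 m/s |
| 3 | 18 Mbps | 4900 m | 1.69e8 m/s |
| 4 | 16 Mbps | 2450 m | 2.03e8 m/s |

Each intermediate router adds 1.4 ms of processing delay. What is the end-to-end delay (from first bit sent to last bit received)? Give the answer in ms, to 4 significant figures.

9.644 ms

Transmission delays (L/R per hop): 1.6, 1.90476, 0.888889, 1 ms; sum = 5.39365 ms.
Propagation delays (d/s per hop): 0.00355, 0.00591133, 0.0289941, 0.012069 ms; sum = 0.0505244 ms.
Processing at 3 router(s): 3 × 1.4 ms = 4.2 ms.
End-to-end = 9.644 ms.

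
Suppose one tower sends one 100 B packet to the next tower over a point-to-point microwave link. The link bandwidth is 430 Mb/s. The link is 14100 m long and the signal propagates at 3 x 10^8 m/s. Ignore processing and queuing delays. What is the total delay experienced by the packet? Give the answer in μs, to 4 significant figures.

48.86 μs

L = 100 × 8 = 800 bits.
Transmission delay = L/R = 800 / 430000000 = 1.86047 μs.
Propagation delay = d/s = 14100 m / 300000000 m/s = 47 μs.
Total = 48.86 μs.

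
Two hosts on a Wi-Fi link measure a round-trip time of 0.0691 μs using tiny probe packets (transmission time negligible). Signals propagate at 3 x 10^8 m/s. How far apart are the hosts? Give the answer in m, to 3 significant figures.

10.4 m

One-way propagation = RTT/2 = 0.03455 μs.
d = s × t = 300000000 × 3.455e-08 = 10.4 m.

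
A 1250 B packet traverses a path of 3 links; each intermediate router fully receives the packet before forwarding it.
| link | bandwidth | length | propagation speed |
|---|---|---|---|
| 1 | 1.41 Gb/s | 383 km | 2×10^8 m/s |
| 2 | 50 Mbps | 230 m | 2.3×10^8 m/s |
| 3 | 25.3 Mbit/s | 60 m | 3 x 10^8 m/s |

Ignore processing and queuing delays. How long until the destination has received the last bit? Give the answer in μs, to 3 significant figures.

L = 1250 × 8 = 10000 bits.
Transmission delays (L/R per hop): 7.0922, 200, 395.257 μs; sum = 602.349 μs.
Propagation delays (d/s per hop): 1915, 1, 0.2 μs; sum = 1916.2 μs.
End-to-end = 2520 μs.

2520 μs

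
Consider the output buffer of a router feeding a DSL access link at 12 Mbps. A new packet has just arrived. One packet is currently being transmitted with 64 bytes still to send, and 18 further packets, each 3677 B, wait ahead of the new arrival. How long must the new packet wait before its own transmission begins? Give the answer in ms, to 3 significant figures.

Each queued packet: L/R = 29416/12000000 = 2.45133 ms.
18 queued → 44.124 ms.
Plus remaining 512 bits of current packet: 0.0426667 ms.
Queuing delay = 44.2 ms.

44.2 ms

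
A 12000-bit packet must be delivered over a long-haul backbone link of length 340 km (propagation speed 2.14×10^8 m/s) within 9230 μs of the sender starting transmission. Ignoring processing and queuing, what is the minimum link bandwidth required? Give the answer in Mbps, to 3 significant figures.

Propagation delay = 340000 / 214000000 = 1588.79 μs.
Transmission budget = 9230 − 1588.79 = 7641.21 μs.
R ≥ L / t_tx = 12000 bits / 0.00764121 s = 1.57 Mbps.

1.57 Mbps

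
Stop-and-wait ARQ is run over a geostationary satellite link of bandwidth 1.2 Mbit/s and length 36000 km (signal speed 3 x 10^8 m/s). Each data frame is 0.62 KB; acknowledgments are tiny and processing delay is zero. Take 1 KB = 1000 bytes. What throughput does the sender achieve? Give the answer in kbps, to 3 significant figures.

t_tx = L/R = 4960/1200000 = 0.00413333 s.
t_prop = 36000000/300000000 = 0.12 s; RTT = 0.24 s.
Cycle = t_tx + RTT = 0.244133 s.
Throughput = L / cycle = 4960 / 0.244133 = 20.3 kbps.

20.3 kbps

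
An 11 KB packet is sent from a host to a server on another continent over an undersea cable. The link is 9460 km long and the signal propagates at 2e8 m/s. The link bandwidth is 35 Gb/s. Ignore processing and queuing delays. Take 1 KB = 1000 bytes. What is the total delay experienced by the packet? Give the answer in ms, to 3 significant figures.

47.3 ms

L = 88000 bits.
Transmission delay = L/R = 88000 / 35000000000 = 0.00251429 ms.
Propagation delay = d/s = 9460000 m / 200000000 m/s = 47.3 ms.
Total = 47.3 ms.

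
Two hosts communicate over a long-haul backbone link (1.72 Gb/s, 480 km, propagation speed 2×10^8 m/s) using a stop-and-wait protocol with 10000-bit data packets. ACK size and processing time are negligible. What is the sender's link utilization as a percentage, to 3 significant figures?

0.121 %

t_tx = L/R = 10000/1720000000 = 5.81395e-06 s.
t_prop = 480000/200000000 = 0.0024 s; RTT = 0.0048 s.
Cycle = t_tx + RTT = 0.00480581 s.
Utilization = t_tx / cycle = 5.81395e-06/0.00480581 = 0.121 %.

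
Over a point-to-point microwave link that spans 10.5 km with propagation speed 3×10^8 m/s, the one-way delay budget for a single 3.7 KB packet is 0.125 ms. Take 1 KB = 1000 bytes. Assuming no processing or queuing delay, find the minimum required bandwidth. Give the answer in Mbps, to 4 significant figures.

L = 29600 bits.
Propagation delay = 10500 / 300000000 = 0.035 ms.
Transmission budget = 0.125 − 0.035 = 0.09 ms.
R ≥ L / t_tx = 29600 bits / 9e-05 s = 328.9 Mbps.

328.9 Mbps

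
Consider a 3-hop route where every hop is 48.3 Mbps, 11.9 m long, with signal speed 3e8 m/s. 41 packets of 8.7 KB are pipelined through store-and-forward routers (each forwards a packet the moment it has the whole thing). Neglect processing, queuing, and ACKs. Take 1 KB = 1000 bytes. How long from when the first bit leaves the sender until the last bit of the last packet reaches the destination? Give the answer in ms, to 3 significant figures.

Per-hop transmission t_tx = L/R = 69600/48300000 = 1.44099 ms.
Per-hop propagation t_prop = 11.9/300000000 = 3.96667e-05 ms.
Pipeline fill: first packet needs 3·t_tx to clear all hops; remaining 40 packets each add one t_tx.
Total = (3+41-1)·t_tx + 3·t_prop = 43·1.44099 + 3·3.96667e-05 = 62.0 ms.

62.0 ms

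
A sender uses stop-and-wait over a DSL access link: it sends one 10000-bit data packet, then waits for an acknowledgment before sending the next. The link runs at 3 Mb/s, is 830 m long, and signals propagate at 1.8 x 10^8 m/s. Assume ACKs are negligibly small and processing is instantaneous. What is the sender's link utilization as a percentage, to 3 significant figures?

99.7 %

t_tx = L/R = 10000/3000000 = 0.00333333 s.
t_prop = 830/180000000 = 4.61111e-06 s; RTT = 9.22222e-06 s.
Cycle = t_tx + RTT = 0.00334256 s.
Utilization = t_tx / cycle = 0.00333333/0.00334256 = 99.7 %.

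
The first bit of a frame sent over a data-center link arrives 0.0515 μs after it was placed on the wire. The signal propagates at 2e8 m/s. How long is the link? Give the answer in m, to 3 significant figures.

10.3 m

d = s × t_prop = 200000000 × 5.15e-08 = 10.3 m.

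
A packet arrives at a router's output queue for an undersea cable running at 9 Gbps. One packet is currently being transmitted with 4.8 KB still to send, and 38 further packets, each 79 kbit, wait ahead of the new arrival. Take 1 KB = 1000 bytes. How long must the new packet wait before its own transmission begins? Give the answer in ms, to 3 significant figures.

0.338 ms

Each queued packet: L/R = 79000/9000000000 = 0.00877778 ms.
38 queued → 0.333556 ms.
Plus remaining 38400 bits of current packet: 0.00426667 ms.
Queuing delay = 0.338 ms.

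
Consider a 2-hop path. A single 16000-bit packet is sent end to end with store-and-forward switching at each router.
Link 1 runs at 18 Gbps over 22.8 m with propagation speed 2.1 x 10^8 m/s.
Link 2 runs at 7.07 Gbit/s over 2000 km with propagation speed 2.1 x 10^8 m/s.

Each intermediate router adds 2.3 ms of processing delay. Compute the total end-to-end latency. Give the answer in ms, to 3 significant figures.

11.8 ms

Transmission delays (L/R per hop): 0.000888889, 0.00226308 ms; sum = 0.00315197 ms.
Propagation delays (d/s per hop): 0.000108571, 9.52381 ms; sum = 9.52392 ms.
Processing at 1 router(s): 1 × 2.3 ms = 2.3 ms.
End-to-end = 11.8 ms.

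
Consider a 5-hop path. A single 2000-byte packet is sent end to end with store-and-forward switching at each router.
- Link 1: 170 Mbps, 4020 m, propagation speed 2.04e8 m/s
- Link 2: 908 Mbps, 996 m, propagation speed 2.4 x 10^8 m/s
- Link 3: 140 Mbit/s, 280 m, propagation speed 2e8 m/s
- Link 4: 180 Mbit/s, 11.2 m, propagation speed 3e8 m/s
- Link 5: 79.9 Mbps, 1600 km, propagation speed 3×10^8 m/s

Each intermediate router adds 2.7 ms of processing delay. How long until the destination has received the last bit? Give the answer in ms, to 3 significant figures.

16.7 ms

L = 2000 × 8 = 16000 bits.
Transmission delays (L/R per hop): 0.0941176, 0.0176211, 0.114286, 0.0888889, 0.20025 ms; sum = 0.515164 ms.
Propagation delays (d/s per hop): 0.0197059, 0.00415, 0.0014, 3.73333e-05, 5.33333 ms; sum = 5.35863 ms.
Processing at 4 router(s): 4 × 2.7 ms = 10.8 ms.
End-to-end = 16.7 ms.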